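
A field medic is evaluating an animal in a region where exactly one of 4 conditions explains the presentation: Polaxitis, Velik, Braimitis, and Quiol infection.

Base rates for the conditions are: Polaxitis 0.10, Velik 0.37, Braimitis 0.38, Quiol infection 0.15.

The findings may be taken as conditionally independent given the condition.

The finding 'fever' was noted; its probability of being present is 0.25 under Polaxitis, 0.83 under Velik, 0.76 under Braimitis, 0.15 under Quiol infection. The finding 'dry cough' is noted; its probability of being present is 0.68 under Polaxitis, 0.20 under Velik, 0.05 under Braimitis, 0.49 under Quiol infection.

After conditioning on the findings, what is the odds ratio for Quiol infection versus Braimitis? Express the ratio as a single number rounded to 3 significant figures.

0.764

Unnormalized posterior weight (prior times the finding likelihoods) for each of the two hypotheses:
  Quiol infection: 0.15 × 0.15 × 0.49 = 0.011025
  Braimitis: 0.38 × 0.76 × 0.05 = 0.01444
Odds(Quiol infection : Braimitis) = 0.011025 / 0.01444 ≈ 0.764.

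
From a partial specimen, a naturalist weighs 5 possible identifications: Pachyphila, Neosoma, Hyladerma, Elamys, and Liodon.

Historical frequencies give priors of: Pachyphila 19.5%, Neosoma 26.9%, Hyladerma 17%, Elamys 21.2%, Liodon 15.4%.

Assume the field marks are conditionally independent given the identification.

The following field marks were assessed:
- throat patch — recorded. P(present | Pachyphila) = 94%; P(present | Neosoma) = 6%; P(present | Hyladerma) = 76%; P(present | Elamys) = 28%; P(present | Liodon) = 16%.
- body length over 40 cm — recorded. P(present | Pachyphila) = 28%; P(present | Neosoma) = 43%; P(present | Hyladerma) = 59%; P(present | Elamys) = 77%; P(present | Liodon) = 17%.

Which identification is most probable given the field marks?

By Bayes' rule with conditional independence, the unnormalized weight for each hypothesis is prior × ∏ likelihoods:
  Pachyphila: 0.195 × 0.94 × 0.28 = 0.051324
  Neosoma: 0.269 × 0.06 × 0.43 = 0.0069402
  Hyladerma: 0.170 × 0.76 × 0.59 = 0.076228
  Elamys: 0.212 × 0.28 × 0.77 = 0.045707
  Liodon: 0.154 × 0.16 × 0.17 = 0.0041888
The unnormalized weights sum to 0.18439.
P(Pachyphila | evidence) ≈ 0.051324 / 0.18439 ≈ 0.278
P(Neosoma | evidence) ≈ 0.0069402 / 0.18439 ≈ 0.038
P(Hyladerma | evidence) ≈ 0.076228 / 0.18439 ≈ 0.413
P(Elamys | evidence) ≈ 0.045707 / 0.18439 ≈ 0.248
P(Liodon | evidence) ≈ 0.0041888 / 0.18439 ≈ 0.023
The largest is 0.413, so Hyladerma is most probable.

Hyladerma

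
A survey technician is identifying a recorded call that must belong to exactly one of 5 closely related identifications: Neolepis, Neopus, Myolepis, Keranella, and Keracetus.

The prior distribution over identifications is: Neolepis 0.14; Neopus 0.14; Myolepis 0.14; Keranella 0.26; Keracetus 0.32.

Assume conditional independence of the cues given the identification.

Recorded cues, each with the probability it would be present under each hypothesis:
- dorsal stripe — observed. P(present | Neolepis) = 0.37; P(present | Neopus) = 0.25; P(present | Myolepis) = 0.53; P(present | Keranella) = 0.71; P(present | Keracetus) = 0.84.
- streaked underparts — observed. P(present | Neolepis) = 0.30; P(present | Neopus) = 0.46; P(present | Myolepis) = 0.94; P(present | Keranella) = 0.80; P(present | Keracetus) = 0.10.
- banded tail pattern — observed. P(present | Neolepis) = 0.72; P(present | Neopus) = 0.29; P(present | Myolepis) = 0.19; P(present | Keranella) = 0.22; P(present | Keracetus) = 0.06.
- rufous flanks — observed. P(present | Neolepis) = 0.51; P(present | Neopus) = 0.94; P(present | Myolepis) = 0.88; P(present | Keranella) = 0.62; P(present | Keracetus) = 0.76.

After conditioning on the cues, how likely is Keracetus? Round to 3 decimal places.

0.028

Multiply each prior by the joint likelihood of the cue pattern:
  Neolepis: 0.14 × 0.37 × 0.30 × 0.72 × 0.51 = 0.0057063
  Neopus: 0.14 × 0.25 × 0.46 × 0.29 × 0.94 = 0.0043889
  Myolepis: 0.14 × 0.53 × 0.94 × 0.19 × 0.88 = 0.011662
  Keranella: 0.26 × 0.71 × 0.80 × 0.22 × 0.62 = 0.020144
  Keracetus: 0.32 × 0.84 × 0.10 × 0.06 × 0.76 = 0.0012257
The unnormalized weights sum to 0.043126.
P(Keracetus | evidence) = 0.0012257 / 0.043126 ≈ 0.028.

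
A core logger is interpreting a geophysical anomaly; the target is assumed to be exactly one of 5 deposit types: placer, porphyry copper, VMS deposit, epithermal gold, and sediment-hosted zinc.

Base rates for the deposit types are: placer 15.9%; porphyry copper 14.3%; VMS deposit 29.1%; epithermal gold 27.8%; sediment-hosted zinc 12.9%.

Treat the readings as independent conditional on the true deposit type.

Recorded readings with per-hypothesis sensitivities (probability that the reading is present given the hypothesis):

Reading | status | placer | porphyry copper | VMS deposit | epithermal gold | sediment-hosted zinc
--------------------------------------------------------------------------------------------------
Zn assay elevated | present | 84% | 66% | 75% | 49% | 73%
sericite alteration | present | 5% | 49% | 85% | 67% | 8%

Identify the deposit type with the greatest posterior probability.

VMS deposit

Multiply each prior by the joint likelihood of the reading pattern:
  placer: 0.159 × 0.84 × 0.05 = 0.006678
  porphyry copper: 0.143 × 0.66 × 0.49 = 0.046246
  VMS deposit: 0.291 × 0.75 × 0.85 = 0.18551
  epithermal gold: 0.278 × 0.49 × 0.67 = 0.091267
  sediment-hosted zinc: 0.129 × 0.73 × 0.08 = 0.0075336
Marginal likelihood of the evidence = 0.33724.
P(placer | evidence) ≈ 0.006678 / 0.33724 ≈ 0.020
P(porphyry copper | evidence) ≈ 0.046246 / 0.33724 ≈ 0.137
P(VMS deposit | evidence) ≈ 0.18551 / 0.33724 ≈ 0.550
P(epithermal gold | evidence) ≈ 0.091267 / 0.33724 ≈ 0.271
P(sediment-hosted zinc | evidence) ≈ 0.0075336 / 0.33724 ≈ 0.022
The largest is 0.550, so VMS deposit is most probable.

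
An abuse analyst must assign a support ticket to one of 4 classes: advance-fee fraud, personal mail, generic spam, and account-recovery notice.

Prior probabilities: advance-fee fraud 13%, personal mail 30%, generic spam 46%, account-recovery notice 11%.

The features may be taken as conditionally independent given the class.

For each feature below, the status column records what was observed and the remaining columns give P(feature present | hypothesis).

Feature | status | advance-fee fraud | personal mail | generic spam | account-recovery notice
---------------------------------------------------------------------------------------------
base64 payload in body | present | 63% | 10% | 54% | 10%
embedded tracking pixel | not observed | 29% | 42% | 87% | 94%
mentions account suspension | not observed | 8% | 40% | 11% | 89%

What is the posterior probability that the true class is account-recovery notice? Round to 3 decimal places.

Multiply each prior by the joint likelihood of the feature pattern (using 1 − P(present | H) for each absent feature):
  advance-fee fraud: 0.13 × 0.63 × (1 − 0.29) × (1 − 0.08) = 0.053497
  personal mail: 0.30 × 0.10 × (1 − 0.42) × (1 − 0.40) = 0.01044
  generic spam: 0.46 × 0.54 × (1 − 0.87) × (1 − 0.11) = 0.02874
  account-recovery notice: 0.11 × 0.10 × (1 − 0.94) × (1 − 0.89) = 7.26e-05
Normalizing constant Z = 0.053497 + 0.01044 + 0.02874 + 7.26e-05 = 0.09275.
P(account-recovery notice | evidence) = 7.26e-05 / 0.09275 ≈ 0.001.

0.001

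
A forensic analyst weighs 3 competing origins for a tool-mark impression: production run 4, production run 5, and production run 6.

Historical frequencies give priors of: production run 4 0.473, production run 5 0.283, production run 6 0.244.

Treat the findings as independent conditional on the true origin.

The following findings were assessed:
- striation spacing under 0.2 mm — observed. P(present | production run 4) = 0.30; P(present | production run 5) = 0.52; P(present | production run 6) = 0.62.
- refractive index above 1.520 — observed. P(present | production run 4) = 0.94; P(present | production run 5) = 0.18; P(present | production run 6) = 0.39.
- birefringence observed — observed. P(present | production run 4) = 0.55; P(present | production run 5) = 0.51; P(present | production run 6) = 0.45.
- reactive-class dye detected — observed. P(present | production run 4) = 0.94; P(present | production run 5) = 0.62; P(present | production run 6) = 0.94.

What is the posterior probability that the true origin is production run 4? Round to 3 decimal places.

0.674

For each hypothesis, the unnormalized posterior weight is prior × product of the finding likelihoods:
  production run 4: 0.473 × 0.30 × 0.94 × 0.55 × 0.94 = 0.068961
  production run 5: 0.283 × 0.52 × 0.18 × 0.51 × 0.62 = 0.0083758
  production run 6: 0.244 × 0.62 × 0.39 × 0.45 × 0.94 = 0.024957
Normalizing constant Z = 0.068961 + 0.0083758 + 0.024957 = 0.10229.
P(production run 4 | evidence) = 0.068961 / 0.10229 ≈ 0.674.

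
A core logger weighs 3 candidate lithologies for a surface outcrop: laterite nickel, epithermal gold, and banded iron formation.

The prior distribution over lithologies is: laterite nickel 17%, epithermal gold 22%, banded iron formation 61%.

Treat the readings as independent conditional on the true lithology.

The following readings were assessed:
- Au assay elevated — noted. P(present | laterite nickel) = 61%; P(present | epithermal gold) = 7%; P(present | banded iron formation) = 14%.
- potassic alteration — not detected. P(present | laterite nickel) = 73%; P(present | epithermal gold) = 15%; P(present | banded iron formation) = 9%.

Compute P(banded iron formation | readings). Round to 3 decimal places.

By Bayes' rule with conditional independence, the unnormalized weight for each hypothesis is prior × ∏ likelihoods (using 1 − P(present | H) for each absent reading):
  laterite nickel: 0.17 × 0.61 × (1 − 0.73) = 0.027999
  epithermal gold: 0.22 × 0.07 × (1 − 0.15) = 0.01309
  banded iron formation: 0.61 × 0.14 × (1 − 0.09) = 0.077714
Marginal likelihood of the evidence = 0.1188.
P(banded iron formation | evidence) = 0.077714 / 0.1188 ≈ 0.654.

0.654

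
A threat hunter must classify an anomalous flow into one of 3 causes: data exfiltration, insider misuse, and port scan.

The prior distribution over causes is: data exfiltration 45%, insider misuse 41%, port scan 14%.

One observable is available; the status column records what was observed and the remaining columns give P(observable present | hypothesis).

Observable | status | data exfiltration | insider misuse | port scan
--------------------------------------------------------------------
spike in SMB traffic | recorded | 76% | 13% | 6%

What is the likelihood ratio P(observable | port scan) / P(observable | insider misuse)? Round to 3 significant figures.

The Bayes factor is the ratio of the two likelihoods.
  port scan: 0.06
  insider misuse: 0.13
Bayes factor = 0.06 / 0.13 ≈ 0.462

0.462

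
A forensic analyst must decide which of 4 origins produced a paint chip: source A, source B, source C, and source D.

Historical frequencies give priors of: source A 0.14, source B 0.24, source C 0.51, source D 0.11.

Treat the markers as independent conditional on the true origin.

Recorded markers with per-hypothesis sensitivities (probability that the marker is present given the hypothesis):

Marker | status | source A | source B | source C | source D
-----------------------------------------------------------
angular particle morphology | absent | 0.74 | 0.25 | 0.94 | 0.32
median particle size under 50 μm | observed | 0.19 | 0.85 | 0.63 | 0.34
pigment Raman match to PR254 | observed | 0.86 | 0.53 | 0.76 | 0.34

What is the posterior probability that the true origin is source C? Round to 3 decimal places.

0.133

Multiply each prior by the joint likelihood of the marker pattern (using 1 − P(present | H) for each absent marker):
  source A: 0.14 × (1 − 0.74) × 0.19 × 0.86 = 0.0059478
  source B: 0.24 × (1 − 0.25) × 0.85 × 0.53 = 0.08109
  source C: 0.51 × (1 − 0.94) × 0.63 × 0.76 = 0.014651
  source D: 0.11 × (1 − 0.32) × 0.34 × 0.34 = 0.0086469
Marginal likelihood of the evidence = 0.11034.
P(source C | evidence) = 0.014651 / 0.11034 ≈ 0.133.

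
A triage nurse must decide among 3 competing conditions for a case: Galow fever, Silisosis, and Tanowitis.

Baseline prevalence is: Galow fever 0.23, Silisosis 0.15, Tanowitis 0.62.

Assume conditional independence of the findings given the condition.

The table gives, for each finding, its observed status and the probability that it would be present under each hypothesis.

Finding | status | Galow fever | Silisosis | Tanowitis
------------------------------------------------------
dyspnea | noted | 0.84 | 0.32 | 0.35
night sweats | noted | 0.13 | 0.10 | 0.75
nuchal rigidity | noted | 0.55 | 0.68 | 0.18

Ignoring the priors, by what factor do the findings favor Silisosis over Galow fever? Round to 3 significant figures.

0.362

Joint likelihood of the evidence pattern under each hypothesis:
  Silisosis: 0.32 × 0.10 × 0.68 = 0.02176
  Galow fever: 0.84 × 0.13 × 0.55 = 0.06006
Bayes factor = 0.02176 / 0.06006 ≈ 0.362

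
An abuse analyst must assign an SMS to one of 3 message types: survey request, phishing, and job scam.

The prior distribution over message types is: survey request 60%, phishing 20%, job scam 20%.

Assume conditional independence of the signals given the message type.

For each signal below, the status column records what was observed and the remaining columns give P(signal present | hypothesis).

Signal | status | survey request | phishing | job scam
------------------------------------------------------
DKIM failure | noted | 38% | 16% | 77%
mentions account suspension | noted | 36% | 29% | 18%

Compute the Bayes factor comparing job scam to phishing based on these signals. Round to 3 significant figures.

Take the product of per-signal likelihoods under each hypothesis, then divide.
  job scam: 0.77 × 0.18 = 0.1386
  phishing: 0.16 × 0.29 = 0.0464
Bayes factor = 0.1386 / 0.0464 ≈ 2.99

2.99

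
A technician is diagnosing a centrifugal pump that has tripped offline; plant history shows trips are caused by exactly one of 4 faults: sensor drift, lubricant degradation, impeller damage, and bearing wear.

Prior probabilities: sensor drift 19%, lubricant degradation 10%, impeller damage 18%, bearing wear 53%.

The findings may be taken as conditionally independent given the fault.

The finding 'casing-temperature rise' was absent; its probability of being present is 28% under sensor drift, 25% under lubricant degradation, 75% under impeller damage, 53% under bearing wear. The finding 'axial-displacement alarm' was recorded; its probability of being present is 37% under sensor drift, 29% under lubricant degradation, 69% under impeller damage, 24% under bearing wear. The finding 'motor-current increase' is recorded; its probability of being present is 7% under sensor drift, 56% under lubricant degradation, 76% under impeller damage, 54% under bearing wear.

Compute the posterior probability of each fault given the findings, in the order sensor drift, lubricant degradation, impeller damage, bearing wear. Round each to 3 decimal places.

Multiply each prior by the joint likelihood of the evidence pattern (using 1 − P(present | H) for each absent finding):
  sensor drift: 0.19 × (1 − 0.28) × 0.37 × 0.07 = 0.0035431
  lubricant degradation: 0.10 × (1 − 0.25) × 0.29 × 0.56 = 0.01218
  impeller damage: 0.18 × (1 − 0.75) × 0.69 × 0.76 = 0.023598
  bearing wear: 0.53 × (1 − 0.53) × 0.24 × 0.54 = 0.032283
Marginal likelihood of the evidence = 0.071604.
P(sensor drift | evidence) = 0.0035431 / 0.071604 ≈ 0.049
P(lubricant degradation | evidence) = 0.01218 / 0.071604 ≈ 0.170
P(impeller damage | evidence) = 0.023598 / 0.071604 ≈ 0.330
P(bearing wear | evidence) = 0.032283 / 0.071604 ≈ 0.451

0.049, 0.170, 0.330, 0.451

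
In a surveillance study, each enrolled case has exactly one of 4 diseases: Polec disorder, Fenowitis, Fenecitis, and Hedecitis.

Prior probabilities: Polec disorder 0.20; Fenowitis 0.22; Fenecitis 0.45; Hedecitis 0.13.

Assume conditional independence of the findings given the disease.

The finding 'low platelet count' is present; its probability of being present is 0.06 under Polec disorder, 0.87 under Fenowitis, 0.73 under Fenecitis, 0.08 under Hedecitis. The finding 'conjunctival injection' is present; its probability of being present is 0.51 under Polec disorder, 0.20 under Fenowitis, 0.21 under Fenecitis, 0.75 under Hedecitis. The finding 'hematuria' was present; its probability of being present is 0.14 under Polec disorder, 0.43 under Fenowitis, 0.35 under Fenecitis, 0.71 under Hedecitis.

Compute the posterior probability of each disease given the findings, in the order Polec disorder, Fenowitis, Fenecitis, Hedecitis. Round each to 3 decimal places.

For each hypothesis, the unnormalized posterior weight is prior × product of the finding likelihoods:
  Polec disorder: 0.20 × 0.06 × 0.51 × 0.14 = 0.0008568
  Fenowitis: 0.22 × 0.87 × 0.20 × 0.43 = 0.01646
  Fenecitis: 0.45 × 0.73 × 0.21 × 0.35 = 0.024145
  Hedecitis: 0.13 × 0.08 × 0.75 × 0.71 = 0.005538
Normalizing constant Z = 0.0008568 + 0.01646 + 0.024145 + 0.005538 = 0.047.
P(Polec disorder | evidence) = 0.0008568 / 0.047 ≈ 0.018
P(Fenowitis | evidence) = 0.01646 / 0.047 ≈ 0.350
P(Fenecitis | evidence) = 0.024145 / 0.047 ≈ 0.514
P(Hedecitis | evidence) = 0.005538 / 0.047 ≈ 0.118

0.018, 0.350, 0.514, 0.118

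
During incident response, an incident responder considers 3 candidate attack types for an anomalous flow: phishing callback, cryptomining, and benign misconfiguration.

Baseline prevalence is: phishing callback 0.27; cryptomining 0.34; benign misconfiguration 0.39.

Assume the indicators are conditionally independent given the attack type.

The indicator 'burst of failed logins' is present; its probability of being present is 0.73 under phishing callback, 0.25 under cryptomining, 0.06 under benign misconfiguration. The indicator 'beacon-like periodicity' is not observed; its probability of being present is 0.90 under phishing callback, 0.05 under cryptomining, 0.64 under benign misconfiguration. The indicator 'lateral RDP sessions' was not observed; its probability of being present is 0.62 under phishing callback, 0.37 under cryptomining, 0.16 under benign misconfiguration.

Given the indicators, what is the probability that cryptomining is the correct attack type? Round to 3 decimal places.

Multiply each prior by the joint likelihood of the indicator pattern (using 1 − P(present | H) for each absent indicator):
  phishing callback: 0.27 × 0.73 × (1 − 0.90) × (1 − 0.62) = 0.0074898
  cryptomining: 0.34 × 0.25 × (1 − 0.05) × (1 − 0.37) = 0.050873
  benign misconfiguration: 0.39 × 0.06 × (1 − 0.64) × (1 − 0.16) = 0.0070762
Normalizing constant Z = 0.0074898 + 0.050873 + 0.0070762 = 0.065438.
P(cryptomining | evidence) = 0.050873 / 0.065438 ≈ 0.777.

0.777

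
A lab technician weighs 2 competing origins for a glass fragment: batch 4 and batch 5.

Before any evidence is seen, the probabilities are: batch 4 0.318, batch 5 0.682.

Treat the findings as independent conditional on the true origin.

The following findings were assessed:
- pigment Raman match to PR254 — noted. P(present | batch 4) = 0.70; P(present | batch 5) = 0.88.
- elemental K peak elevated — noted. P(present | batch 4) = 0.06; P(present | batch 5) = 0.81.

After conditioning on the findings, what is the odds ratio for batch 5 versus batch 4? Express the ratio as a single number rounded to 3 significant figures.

The normalizing constant cancels in an odds ratio, so compute prior × likelihood for the two hypotheses only:
  batch 5: 0.682 × 0.88 × 0.81 = 0.48613
  batch 4: 0.318 × 0.70 × 0.06 = 0.013356
Odds(batch 5 : batch 4) = 0.48613 / 0.013356 ≈ 36.4.

36.4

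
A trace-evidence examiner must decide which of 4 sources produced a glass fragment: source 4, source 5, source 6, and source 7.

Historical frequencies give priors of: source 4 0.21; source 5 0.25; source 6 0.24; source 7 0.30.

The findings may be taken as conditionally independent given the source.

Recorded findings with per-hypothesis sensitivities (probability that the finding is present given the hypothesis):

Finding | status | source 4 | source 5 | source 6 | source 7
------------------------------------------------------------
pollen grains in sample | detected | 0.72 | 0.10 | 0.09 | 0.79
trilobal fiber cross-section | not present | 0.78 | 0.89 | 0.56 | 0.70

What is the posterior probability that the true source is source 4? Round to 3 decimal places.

For each hypothesis, the unnormalized posterior weight is prior × product of the finding likelihoods (using 1 − P(present | H) for each absent finding):
  source 4: 0.21 × 0.72 × (1 − 0.78) = 0.033264
  source 5: 0.25 × 0.10 × (1 − 0.89) = 0.00275
  source 6: 0.24 × 0.09 × (1 − 0.56) = 0.009504
  source 7: 0.30 × 0.79 × (1 − 0.70) = 0.0711
The unnormalized weights sum to 0.11662.
P(source 4 | evidence) = 0.033264 / 0.11662 ≈ 0.285.

0.285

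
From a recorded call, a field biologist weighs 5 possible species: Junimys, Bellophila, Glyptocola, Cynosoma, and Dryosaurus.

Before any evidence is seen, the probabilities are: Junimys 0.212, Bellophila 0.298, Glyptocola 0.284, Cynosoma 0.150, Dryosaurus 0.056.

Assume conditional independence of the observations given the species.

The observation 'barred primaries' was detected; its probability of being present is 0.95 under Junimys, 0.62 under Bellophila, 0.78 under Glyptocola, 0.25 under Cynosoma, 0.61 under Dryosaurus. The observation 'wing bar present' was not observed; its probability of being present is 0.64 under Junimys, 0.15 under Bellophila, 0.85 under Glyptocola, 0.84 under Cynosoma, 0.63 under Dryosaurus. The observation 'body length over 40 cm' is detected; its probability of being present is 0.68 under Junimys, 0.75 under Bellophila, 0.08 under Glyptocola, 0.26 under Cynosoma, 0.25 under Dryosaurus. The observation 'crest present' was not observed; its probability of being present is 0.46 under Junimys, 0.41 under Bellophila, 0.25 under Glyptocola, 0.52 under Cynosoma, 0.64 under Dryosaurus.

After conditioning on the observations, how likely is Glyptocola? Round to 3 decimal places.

For each hypothesis, the unnormalized posterior weight is prior × product of the observation likelihoods (using 1 − P(present | H) for each absent observation):
  Junimys: 0.212 × 0.95 × (1 − 0.64) × 0.68 × (1 − 0.46) = 0.026623
  Bellophila: 0.298 × 0.62 × (1 − 0.15) × 0.75 × (1 − 0.41) = 0.069493
  Glyptocola: 0.284 × 0.78 × (1 − 0.85) × 0.08 × (1 − 0.25) = 0.0019937
  Cynosoma: 0.150 × 0.25 × (1 − 0.84) × 0.26 × (1 − 0.52) = 0.0007488
  Dryosaurus: 0.056 × 0.61 × (1 − 0.63) × 0.25 × (1 − 0.64) = 0.0011375
Marginal likelihood of the evidence = 0.099996.
P(Glyptocola | evidence) = 0.0019937 / 0.099996 ≈ 0.020.

0.020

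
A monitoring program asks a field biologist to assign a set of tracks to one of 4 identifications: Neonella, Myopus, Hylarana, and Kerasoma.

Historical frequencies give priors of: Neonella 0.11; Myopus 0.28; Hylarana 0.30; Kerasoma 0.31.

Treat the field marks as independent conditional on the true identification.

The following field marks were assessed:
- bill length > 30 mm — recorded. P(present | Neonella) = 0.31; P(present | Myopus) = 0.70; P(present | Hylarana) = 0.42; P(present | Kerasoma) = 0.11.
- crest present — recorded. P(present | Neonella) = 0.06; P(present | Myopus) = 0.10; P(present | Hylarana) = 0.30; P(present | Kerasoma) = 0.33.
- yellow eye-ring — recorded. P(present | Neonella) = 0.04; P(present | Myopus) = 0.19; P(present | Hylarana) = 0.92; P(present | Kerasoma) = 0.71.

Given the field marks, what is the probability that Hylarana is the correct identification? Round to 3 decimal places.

0.747

For each hypothesis, the unnormalized posterior weight is prior × product of the field mark likelihoods:
  Neonella: 0.11 × 0.31 × 0.06 × 0.04 = 8.184e-05
  Myopus: 0.28 × 0.70 × 0.10 × 0.19 = 0.003724
  Hylarana: 0.30 × 0.42 × 0.30 × 0.92 = 0.034776
  Kerasoma: 0.31 × 0.11 × 0.33 × 0.71 = 0.0079896
Normalizing constant Z = 8.184e-05 + 0.003724 + 0.034776 + 0.0079896 = 0.046571.
P(Hylarana | evidence) = 0.034776 / 0.046571 ≈ 0.747.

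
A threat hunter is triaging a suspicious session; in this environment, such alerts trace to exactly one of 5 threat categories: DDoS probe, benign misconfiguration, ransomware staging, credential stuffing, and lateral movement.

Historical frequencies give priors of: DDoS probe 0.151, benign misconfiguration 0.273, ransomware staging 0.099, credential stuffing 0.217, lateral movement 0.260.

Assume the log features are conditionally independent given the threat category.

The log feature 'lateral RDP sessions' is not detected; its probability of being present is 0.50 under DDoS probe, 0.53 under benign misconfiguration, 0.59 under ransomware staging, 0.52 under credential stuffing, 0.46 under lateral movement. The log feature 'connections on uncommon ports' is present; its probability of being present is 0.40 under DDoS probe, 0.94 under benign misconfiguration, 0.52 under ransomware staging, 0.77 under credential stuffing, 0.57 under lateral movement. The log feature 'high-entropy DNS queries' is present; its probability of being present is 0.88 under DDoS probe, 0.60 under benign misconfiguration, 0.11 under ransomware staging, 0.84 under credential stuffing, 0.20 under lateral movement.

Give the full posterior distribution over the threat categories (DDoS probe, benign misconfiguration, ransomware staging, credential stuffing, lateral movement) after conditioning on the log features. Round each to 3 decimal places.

Multiply each prior by the joint likelihood of the log feature pattern (using 1 − P(present | H) for each absent log feature):
  DDoS probe: 0.151 × (1 − 0.50) × 0.40 × 0.88 = 0.026576
  benign misconfiguration: 0.273 × (1 − 0.53) × 0.94 × 0.60 = 0.072367
  ransomware staging: 0.099 × (1 − 0.59) × 0.52 × 0.11 = 0.0023217
  credential stuffing: 0.217 × (1 − 0.52) × 0.77 × 0.84 = 0.067371
  lateral movement: 0.260 × (1 − 0.46) × 0.57 × 0.20 = 0.016006
The unnormalized weights sum to 0.18464.
P(DDoS probe | evidence) = 0.026576 / 0.18464 ≈ 0.144
P(benign misconfiguration | evidence) = 0.072367 / 0.18464 ≈ 0.392
P(ransomware staging | evidence) = 0.0023217 / 0.18464 ≈ 0.013
P(credential stuffing | evidence) = 0.067371 / 0.18464 ≈ 0.365
P(lateral movement | evidence) = 0.016006 / 0.18464 ≈ 0.087

0.144, 0.392, 0.013, 0.365, 0.087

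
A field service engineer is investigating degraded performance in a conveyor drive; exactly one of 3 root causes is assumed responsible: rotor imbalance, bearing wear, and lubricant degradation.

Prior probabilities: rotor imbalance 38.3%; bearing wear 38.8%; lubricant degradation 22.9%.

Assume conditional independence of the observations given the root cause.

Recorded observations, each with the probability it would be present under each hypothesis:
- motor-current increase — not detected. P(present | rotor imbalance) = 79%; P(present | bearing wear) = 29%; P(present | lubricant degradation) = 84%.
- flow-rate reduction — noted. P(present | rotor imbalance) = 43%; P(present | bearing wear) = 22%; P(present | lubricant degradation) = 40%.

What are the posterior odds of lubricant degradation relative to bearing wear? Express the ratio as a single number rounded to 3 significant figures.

0.242

Posterior odds equal prior odds times the likelihood ratio; only the two competing hypotheses matter (using 1 − P(present | H) for each absent observation).
  lubricant degradation: 0.229 × (1 − 0.84) × 0.40 = 0.014656
  bearing wear: 0.388 × (1 − 0.29) × 0.22 = 0.060606
Posterior odds = 0.014656 / 0.060606 ≈ 0.242.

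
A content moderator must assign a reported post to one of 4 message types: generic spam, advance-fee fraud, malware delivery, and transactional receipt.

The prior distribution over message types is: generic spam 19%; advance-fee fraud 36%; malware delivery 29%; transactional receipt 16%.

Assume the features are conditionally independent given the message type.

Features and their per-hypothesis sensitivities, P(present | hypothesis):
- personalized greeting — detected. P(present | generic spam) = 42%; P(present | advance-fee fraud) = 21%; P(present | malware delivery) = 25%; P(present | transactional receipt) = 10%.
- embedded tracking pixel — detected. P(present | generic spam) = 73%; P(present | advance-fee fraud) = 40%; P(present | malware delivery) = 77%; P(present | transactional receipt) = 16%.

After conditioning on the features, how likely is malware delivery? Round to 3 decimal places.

0.380

By Bayes' rule with conditional independence, the unnormalized weight for each hypothesis is prior × ∏ likelihoods:
  generic spam: 0.19 × 0.42 × 0.73 = 0.058254
  advance-fee fraud: 0.36 × 0.21 × 0.40 = 0.03024
  malware delivery: 0.29 × 0.25 × 0.77 = 0.055825
  transactional receipt: 0.16 × 0.10 × 0.16 = 0.00256
The unnormalized weights sum to 0.14688.
P(malware delivery | evidence) = 0.055825 / 0.14688 ≈ 0.380.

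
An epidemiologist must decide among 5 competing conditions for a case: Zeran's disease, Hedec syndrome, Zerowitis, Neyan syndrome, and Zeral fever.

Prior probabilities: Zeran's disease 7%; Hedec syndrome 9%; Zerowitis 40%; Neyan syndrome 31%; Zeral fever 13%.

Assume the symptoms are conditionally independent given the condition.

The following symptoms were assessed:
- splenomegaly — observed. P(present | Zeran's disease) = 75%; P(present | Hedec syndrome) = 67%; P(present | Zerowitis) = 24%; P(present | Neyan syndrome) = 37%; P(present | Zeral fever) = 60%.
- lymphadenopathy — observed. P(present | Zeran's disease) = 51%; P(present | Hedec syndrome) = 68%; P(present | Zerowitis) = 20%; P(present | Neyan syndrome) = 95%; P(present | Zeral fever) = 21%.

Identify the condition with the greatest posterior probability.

Neyan syndrome

By Bayes' rule with conditional independence, the unnormalized weight for each hypothesis is prior × ∏ likelihoods:
  Zeran's disease: 0.07 × 0.75 × 0.51 = 0.026775
  Hedec syndrome: 0.09 × 0.67 × 0.68 = 0.041004
  Zerowitis: 0.40 × 0.24 × 0.20 = 0.0192
  Neyan syndrome: 0.31 × 0.37 × 0.95 = 0.10896
  Zeral fever: 0.13 × 0.60 × 0.21 = 0.01638
Marginal likelihood of the evidence = 0.21232.
P(Zeran's disease | evidence) ≈ 0.026775 / 0.21232 ≈ 0.126
P(Hedec syndrome | evidence) ≈ 0.041004 / 0.21232 ≈ 0.193
P(Zerowitis | evidence) ≈ 0.0192 / 0.21232 ≈ 0.090
P(Neyan syndrome | evidence) ≈ 0.10896 / 0.21232 ≈ 0.513
P(Zeral fever | evidence) ≈ 0.01638 / 0.21232 ≈ 0.077
The largest is 0.513, so Neyan syndrome is most probable.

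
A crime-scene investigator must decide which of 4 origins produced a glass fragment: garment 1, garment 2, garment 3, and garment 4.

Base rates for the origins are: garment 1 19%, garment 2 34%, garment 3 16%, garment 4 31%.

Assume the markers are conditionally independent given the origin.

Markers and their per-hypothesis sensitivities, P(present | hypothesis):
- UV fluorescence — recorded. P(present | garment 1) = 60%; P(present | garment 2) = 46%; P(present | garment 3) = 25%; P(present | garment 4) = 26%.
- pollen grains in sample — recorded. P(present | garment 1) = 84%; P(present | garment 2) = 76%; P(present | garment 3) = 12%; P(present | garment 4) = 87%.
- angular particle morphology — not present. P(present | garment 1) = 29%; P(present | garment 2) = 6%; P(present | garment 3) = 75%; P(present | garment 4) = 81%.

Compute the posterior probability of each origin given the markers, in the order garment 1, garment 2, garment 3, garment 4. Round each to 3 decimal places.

0.350, 0.575, 0.006, 0.069

For each hypothesis, the unnormalized posterior weight is prior × product of the marker likelihoods (using 1 − P(present | H) for each absent marker):
  garment 1: 0.19 × 0.60 × 0.84 × (1 − 0.29) = 0.06799
  garment 2: 0.34 × 0.46 × 0.76 × (1 − 0.06) = 0.11173
  garment 3: 0.16 × 0.25 × 0.12 × (1 − 0.75) = 0.0012
  garment 4: 0.31 × 0.26 × 0.87 × (1 − 0.81) = 0.013323
Marginal likelihood of the evidence = 0.19424.
P(garment 1 | evidence) = 0.06799 / 0.19424 ≈ 0.350
P(garment 2 | evidence) = 0.11173 / 0.19424 ≈ 0.575
P(garment 3 | evidence) = 0.0012 / 0.19424 ≈ 0.006
P(garment 4 | evidence) = 0.013323 / 0.19424 ≈ 0.069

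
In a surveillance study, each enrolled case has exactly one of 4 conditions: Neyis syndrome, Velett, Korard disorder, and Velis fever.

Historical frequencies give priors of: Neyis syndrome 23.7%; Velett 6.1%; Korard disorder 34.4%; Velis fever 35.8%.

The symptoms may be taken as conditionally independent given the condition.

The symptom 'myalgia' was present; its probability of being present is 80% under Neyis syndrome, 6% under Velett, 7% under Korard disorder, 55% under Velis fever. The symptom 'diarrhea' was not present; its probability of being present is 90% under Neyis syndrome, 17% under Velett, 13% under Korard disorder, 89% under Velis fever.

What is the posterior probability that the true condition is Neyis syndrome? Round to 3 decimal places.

0.293

For each hypothesis, the unnormalized posterior weight is prior × product of the symptom likelihoods (using 1 − P(present | H) for each absent symptom):
  Neyis syndrome: 0.237 × 0.80 × (1 − 0.90) = 0.01896
  Velett: 0.061 × 0.06 × (1 − 0.17) = 0.0030378
  Korard disorder: 0.344 × 0.07 × (1 − 0.13) = 0.02095
  Velis fever: 0.358 × 0.55 × (1 − 0.89) = 0.021659
The unnormalized weights sum to 0.064606.
P(Neyis syndrome | evidence) = 0.01896 / 0.064606 ≈ 0.293.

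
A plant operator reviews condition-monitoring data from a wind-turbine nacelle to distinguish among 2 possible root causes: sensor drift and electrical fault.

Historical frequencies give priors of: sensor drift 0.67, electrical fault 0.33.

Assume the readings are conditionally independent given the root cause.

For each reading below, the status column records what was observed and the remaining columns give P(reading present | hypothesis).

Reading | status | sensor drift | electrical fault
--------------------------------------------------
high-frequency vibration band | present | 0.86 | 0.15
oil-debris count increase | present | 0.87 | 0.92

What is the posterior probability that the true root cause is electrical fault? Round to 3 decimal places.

0.083

By Bayes' rule with conditional independence, the unnormalized weight for each hypothesis is prior × ∏ likelihoods:
  sensor drift: 0.67 × 0.86 × 0.87 = 0.50129
  electrical fault: 0.33 × 0.15 × 0.92 = 0.04554
The unnormalized weights sum to 0.54683.
P(electrical fault | evidence) = 0.04554 / 0.54683 ≈ 0.083.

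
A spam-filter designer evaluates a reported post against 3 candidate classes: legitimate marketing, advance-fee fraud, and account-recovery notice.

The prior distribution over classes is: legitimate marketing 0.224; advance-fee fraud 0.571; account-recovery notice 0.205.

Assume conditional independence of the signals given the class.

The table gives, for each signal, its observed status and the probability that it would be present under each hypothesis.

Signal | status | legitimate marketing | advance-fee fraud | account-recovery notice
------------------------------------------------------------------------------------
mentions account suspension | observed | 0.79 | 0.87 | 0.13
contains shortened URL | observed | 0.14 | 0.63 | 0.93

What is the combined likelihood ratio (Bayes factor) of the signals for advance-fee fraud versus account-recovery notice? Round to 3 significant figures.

The Bayes factor is the ratio of the joint likelihoods of the signal pattern under the two hypotheses.
  advance-fee fraud: 0.87 × 0.63 = 0.5481
  account-recovery notice: 0.13 × 0.93 = 0.1209
Bayes factor = 0.5481 / 0.1209 ≈ 4.53

4.53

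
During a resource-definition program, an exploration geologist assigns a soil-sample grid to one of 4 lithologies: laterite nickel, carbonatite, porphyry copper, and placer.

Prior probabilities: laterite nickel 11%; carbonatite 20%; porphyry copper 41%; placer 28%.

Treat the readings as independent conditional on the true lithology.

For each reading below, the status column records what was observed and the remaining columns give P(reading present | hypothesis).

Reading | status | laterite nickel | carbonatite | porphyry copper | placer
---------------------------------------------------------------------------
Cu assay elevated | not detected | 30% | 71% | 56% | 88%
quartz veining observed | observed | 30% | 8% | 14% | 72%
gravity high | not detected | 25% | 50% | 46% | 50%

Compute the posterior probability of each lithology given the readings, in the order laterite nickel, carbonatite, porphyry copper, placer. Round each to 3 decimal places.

0.382, 0.051, 0.301, 0.267

Multiply each prior by the joint likelihood of the reading pattern (using 1 − P(present | H) for each absent reading):
  laterite nickel: 0.11 × (1 − 0.30) × 0.30 × (1 − 0.25) = 0.017325
  carbonatite: 0.20 × (1 − 0.71) × 0.08 × (1 − 0.50) = 0.00232
  porphyry copper: 0.41 × (1 − 0.56) × 0.14 × (1 − 0.46) = 0.013638
  placer: 0.28 × (1 − 0.88) × 0.72 × (1 − 0.50) = 0.012096
Normalizing constant Z = 0.017325 + 0.00232 + 0.013638 + 0.012096 = 0.045379.
P(laterite nickel | evidence) = 0.017325 / 0.045379 ≈ 0.382
P(carbonatite | evidence) = 0.00232 / 0.045379 ≈ 0.051
P(porphyry copper | evidence) = 0.013638 / 0.045379 ≈ 0.301
P(placer | evidence) = 0.012096 / 0.045379 ≈ 0.267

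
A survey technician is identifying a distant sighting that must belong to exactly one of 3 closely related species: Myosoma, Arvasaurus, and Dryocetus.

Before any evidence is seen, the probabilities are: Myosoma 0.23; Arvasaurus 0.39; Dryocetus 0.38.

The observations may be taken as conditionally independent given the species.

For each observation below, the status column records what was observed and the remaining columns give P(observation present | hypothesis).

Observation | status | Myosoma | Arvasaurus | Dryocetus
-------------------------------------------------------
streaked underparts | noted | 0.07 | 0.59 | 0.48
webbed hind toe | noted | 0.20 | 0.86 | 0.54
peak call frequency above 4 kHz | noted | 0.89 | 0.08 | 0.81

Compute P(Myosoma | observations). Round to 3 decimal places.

Multiply each prior by the joint likelihood of the evidence pattern:
  Myosoma: 0.23 × 0.07 × 0.20 × 0.89 = 0.0028658
  Arvasaurus: 0.39 × 0.59 × 0.86 × 0.08 = 0.015831
  Dryocetus: 0.38 × 0.48 × 0.54 × 0.81 = 0.079782
Marginal likelihood of the evidence = 0.098478.
P(Myosoma | evidence) = 0.0028658 / 0.098478 ≈ 0.029.

0.029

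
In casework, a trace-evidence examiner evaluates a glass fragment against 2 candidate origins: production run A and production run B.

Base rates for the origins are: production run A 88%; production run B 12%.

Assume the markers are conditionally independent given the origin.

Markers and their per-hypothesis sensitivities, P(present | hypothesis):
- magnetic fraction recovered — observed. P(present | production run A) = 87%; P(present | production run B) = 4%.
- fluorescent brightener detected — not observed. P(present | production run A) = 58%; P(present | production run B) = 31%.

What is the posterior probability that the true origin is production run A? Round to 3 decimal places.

Multiply each prior by the joint likelihood of the marker pattern (using 1 − P(present | H) for each absent marker):
  production run A: 0.88 × 0.87 × (1 − 0.58) = 0.32155
  production run B: 0.12 × 0.04 × (1 − 0.31) = 0.003312
Marginal likelihood of the evidence = 0.32486.
P(production run A | evidence) = 0.32155 / 0.32486 ≈ 0.990.

0.990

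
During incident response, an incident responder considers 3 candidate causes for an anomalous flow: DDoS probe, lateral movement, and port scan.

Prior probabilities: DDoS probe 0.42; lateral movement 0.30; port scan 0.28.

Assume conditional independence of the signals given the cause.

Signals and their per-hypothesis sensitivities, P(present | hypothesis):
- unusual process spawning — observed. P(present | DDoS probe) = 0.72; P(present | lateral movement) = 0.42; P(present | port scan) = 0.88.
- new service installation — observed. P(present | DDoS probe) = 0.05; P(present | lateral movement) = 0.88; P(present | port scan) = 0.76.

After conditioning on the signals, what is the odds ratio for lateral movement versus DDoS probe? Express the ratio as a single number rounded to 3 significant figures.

7.33

Posterior odds equal prior odds times the likelihood ratio; only the two competing hypotheses matter.
  lateral movement: 0.30 × 0.42 × 0.88 = 0.11088
  DDoS probe: 0.42 × 0.72 × 0.05 = 0.01512
Odds(lateral movement : DDoS probe) = 0.11088 / 0.01512 ≈ 7.33.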